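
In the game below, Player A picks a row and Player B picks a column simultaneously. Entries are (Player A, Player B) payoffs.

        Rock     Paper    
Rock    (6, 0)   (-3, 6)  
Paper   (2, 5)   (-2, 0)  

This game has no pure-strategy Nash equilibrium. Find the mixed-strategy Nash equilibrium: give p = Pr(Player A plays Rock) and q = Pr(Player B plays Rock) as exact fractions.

p = 5/11, q = 1/5

In a mixed NE each player is indifferent between their pure strategies, so the opponent's mix sets the indifference.
Player B indifferent between Rock and Paper: p·0 + (1−p)·5 = p·6 + (1−p)·0 ⟹ 5 + (-5)p = 0 + 6p ⟹ p = 5/11.
Player A indifferent between Rock and Paper: q·6 + (1−q)·(-3) = q·2 + (1−q)·(-2) ⟹ (-3) + 9q = (-2) + 4q ⟹ q = 1/5.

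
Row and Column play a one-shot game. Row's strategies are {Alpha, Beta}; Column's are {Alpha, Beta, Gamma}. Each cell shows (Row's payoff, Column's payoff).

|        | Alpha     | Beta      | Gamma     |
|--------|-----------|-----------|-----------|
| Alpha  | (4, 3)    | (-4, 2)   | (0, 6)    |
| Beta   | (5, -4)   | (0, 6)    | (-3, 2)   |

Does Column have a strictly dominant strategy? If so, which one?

Check whether one of Column's strategies beats all alternatives regardless of what the opponent does.
Alpha is not dominant: against Alpha, Gamma gives 6 > 3.
Beta is not dominant: against Alpha, Alpha gives 3 > 2.
Gamma is not dominant: against Beta, Beta gives 6 > 2.
No single strategy is best against every opponent action.

No strictly dominant strategy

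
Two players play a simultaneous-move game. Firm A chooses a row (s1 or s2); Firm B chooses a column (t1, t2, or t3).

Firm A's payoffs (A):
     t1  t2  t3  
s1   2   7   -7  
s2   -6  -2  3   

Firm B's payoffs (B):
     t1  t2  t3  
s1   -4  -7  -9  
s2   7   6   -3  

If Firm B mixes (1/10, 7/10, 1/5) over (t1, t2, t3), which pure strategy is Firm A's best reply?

Firm A's best reply maximizes expected payoff against the mix.
s1: (1/10)·2 + (7/10)·7 + (1/5)·(-7) = 37/10
s2: (1/10)·(-6) + (7/10)·(-2) + (1/5)·3 = -7/5
Highest expected payoff is 37/10, from s1.

s1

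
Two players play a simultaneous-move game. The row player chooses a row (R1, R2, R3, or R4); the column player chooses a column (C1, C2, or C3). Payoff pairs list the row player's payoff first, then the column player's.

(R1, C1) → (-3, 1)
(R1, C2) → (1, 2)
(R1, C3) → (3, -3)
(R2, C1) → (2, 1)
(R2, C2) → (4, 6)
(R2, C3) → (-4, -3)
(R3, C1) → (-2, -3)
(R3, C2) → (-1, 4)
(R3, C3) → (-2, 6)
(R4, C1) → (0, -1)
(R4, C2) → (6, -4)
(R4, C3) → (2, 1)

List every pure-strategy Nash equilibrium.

Check mutual best responses: a cell is a NE iff neither player can gain by unilaterally deviating.
The row player's best responses — vs C1: R2 (payoff 2); vs C2: R4 (payoff 6); vs C3: R1 (payoff 3).
The column player's best responses — vs R1: C2 (payoff 2); vs R2: C2 (payoff 6); vs R3: C3 (payoff 6); vs R4: C3 (payoff 1).
No cell has both players best-responding. For instance, the row player's best reply to C3 is R1, but against R1 the column player prefers C2 over C3.

None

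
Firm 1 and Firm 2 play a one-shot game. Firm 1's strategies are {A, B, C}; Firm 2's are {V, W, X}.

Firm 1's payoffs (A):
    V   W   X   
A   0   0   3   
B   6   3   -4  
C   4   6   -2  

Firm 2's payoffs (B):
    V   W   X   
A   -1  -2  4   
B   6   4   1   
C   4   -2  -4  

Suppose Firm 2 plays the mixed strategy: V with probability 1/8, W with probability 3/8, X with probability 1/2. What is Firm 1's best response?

C

Compute Firm 1's expected payoff from each pure strategy against the given mix.
A: (1/8)·0 + (3/8)·0 + (1/2)·3 = 3/2
B: (1/8)·6 + (3/8)·3 + (1/2)·(-4) = -1/8
C: (1/8)·4 + (3/8)·6 + (1/2)·(-2) = 7/4
Highest expected payoff is 7/4, from C.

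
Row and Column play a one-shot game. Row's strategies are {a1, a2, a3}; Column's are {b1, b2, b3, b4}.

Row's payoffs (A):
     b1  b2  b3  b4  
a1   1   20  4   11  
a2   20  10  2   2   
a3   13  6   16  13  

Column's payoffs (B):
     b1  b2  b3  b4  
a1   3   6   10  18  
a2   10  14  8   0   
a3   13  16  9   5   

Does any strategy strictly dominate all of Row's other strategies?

No strictly dominant strategy

Check whether one of Row's strategies beats all alternatives regardless of what the opponent does.
a1 is not dominant: against b1, a2 gives 20 > 1.
a2 is not dominant: against b2, a1 gives 20 > 10.
a3 is not dominant: against b1, a2 gives 20 > 13.
No single strategy is best against every opponent action.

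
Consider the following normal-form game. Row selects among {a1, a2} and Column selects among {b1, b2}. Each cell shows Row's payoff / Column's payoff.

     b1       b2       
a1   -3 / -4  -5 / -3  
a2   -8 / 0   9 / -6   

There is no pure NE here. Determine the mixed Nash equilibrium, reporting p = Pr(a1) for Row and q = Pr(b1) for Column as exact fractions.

Each player's mixing probability is pinned down by making the *other* player indifferent.
Column indifferent between b1 and b2: p·(-4) + (1−p)·0 = p·(-3) + (1−p)·(-6) ⟹ 0 + (-4)p = (-6) + 3p ⟹ p = 6/7.
Row indifferent between a1 and a2: q·(-3) + (1−q)·(-5) = q·(-8) + (1−q)·9 ⟹ (-5) + 2q = 9 + (-17)q ⟹ q = 14/19.

p = 6/7, q = 14/19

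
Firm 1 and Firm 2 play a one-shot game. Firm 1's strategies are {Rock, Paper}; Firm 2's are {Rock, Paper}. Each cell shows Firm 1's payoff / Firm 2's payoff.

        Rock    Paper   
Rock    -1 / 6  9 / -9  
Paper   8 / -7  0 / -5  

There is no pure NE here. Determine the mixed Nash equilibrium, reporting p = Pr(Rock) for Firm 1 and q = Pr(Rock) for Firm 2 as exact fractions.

In a mixed NE each player is indifferent between their pure strategies, so the opponent's mix sets the indifference.
Firm 2 indifferent between Rock and Paper: p·6 + (1−p)·(-7) = p·(-9) + (1−p)·(-5) ⟹ (-7) + 13p = (-5) + (-4)p ⟹ p = 2/17.
Firm 1 indifferent between Rock and Paper: q·(-1) + (1−q)·9 = q·8 + (1−q)·0 ⟹ 9 + (-10)q = 0 + 8q ⟹ q = 1/2.

p = 2/17, q = 1/2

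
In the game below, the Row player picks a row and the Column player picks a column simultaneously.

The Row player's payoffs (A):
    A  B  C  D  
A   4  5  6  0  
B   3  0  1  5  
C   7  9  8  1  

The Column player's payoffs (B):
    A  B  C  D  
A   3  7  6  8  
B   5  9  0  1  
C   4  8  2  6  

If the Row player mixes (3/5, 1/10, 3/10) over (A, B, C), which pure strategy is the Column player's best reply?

B

Compute the Column player's expected payoff from each pure strategy against the given mix.
A: (3/5)·3 + (1/10)·5 + (3/10)·4 = 7/2
B: (3/5)·7 + (1/10)·9 + (3/10)·8 = 15/2
C: (3/5)·6 + (1/10)·0 + (3/10)·2 = 21/5
D: (3/5)·8 + (1/10)·1 + (3/10)·6 = 67/10
Highest expected payoff is 15/2, from B.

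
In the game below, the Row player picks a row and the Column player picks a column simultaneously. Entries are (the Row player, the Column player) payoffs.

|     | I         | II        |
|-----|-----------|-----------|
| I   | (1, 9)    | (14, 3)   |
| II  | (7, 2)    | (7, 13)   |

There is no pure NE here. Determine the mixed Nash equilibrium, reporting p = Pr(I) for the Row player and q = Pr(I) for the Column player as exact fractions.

Each player's mixing probability is pinned down by making the *other* player indifferent.
The Column player indifferent between I and II: p·9 + (1−p)·2 = p·3 + (1−p)·13 ⟹ 2 + 7p = 13 + (-10)p ⟹ p = 11/17.
The Row player indifferent between I and II: q·1 + (1−q)·14 = q·7 + (1−q)·7 ⟹ 14 + (-13)q = 7 + 0q ⟹ q = 7/13.

p = 11/17, q = 7/13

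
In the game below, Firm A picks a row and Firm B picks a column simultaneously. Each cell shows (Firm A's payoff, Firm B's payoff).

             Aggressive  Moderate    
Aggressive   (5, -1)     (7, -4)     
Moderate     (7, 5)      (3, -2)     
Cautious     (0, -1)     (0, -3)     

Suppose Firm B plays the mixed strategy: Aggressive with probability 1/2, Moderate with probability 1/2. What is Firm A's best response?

Firm A's best reply maximizes expected payoff against the mix.
Aggressive: (1/2)·5 + (1/2)·7 = 6
Moderate: (1/2)·7 + (1/2)·3 = 5
Cautious: (1/2)·0 + (1/2)·0 = 0
Highest expected payoff is 6, from Aggressive.

Aggressive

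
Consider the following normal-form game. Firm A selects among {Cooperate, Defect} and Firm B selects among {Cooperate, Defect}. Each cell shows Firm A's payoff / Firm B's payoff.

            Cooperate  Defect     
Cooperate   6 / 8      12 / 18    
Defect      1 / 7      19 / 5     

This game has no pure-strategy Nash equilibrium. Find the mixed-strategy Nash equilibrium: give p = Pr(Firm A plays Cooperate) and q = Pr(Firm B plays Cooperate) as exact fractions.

p = 1/6, q = 7/12

In a mixed NE each player is indifferent between their pure strategies, so the opponent's mix sets the indifference.
Firm B indifferent between Cooperate and Defect: p·8 + (1−p)·7 = p·18 + (1−p)·5 ⟹ 7 + 1p = 5 + 13p ⟹ p = 1/6.
Firm A indifferent between Cooperate and Defect: q·6 + (1−q)·12 = q·1 + (1−q)·19 ⟹ 12 + (-6)q = 19 + (-18)q ⟹ q = 7/12.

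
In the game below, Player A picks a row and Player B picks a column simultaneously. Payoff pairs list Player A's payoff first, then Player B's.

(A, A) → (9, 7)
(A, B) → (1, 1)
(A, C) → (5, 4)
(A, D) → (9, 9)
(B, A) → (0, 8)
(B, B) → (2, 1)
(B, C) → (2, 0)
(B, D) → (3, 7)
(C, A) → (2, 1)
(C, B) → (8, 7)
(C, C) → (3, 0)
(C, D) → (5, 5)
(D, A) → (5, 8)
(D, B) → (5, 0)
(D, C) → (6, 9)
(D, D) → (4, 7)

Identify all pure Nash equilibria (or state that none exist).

(A, D), (C, B), and (D, C)

Find each player's best response to every opponent strategy; NE are the intersections.
Player A's best responses — vs A: A (payoff 9); vs B: C (payoff 8); vs C: D (payoff 6); vs D: A (payoff 9).
Player B's best responses — vs A: D (payoff 9); vs B: A (payoff 8); vs C: B (payoff 7); vs D: C (payoff 9).
Mutual best responses occur at (A, D), (C, B), and (D, C); at each, neither player gains by switching.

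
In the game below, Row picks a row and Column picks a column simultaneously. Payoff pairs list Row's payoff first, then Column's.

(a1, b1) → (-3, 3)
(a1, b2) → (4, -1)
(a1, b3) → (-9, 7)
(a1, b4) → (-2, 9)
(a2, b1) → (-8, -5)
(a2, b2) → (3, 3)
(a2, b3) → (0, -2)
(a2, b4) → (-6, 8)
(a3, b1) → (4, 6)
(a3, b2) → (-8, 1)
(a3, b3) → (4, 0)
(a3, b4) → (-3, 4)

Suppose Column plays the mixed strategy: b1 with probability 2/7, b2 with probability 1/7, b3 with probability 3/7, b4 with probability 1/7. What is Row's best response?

Row's best reply maximizes expected payoff against the mix.
a1: (2/7)·(-3) + (1/7)·4 + (3/7)·(-9) + (1/7)·(-2) = -31/7
a2: (2/7)·(-8) + (1/7)·3 + (3/7)·0 + (1/7)·(-6) = -19/7
a3: (2/7)·4 + (1/7)·(-8) + (3/7)·4 + (1/7)·(-3) = 9/7
Highest expected payoff is 9/7, from a3.

a3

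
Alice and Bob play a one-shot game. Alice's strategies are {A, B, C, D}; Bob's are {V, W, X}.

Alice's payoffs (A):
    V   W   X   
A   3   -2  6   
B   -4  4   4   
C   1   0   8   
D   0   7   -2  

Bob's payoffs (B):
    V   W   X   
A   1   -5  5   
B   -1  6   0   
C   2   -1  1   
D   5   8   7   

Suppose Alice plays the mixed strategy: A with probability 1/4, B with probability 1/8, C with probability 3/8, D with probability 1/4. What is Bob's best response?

Bob's best reply maximizes expected payoff against the mix.
V: (1/4)·1 + (1/8)·(-1) + (3/8)·2 + (1/4)·5 = 17/8
W: (1/4)·(-5) + (1/8)·6 + (3/8)·(-1) + (1/4)·8 = 9/8
X: (1/4)·5 + (1/8)·0 + (3/8)·1 + (1/4)·7 = 27/8
Highest expected payoff is 27/8, from X.

X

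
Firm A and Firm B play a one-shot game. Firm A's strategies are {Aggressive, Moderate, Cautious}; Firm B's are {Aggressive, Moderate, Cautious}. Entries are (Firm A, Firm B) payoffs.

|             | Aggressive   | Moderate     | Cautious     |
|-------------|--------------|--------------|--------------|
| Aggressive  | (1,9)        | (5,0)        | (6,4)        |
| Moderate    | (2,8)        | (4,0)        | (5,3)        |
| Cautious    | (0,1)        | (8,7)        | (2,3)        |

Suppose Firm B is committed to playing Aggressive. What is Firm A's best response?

Moderate

With Firm B fixed at Aggressive, Firm A's payoffs are: Aggressive → 1, Moderate → 2, Cautious → 0.
The maximum is 2, achieved by Moderate.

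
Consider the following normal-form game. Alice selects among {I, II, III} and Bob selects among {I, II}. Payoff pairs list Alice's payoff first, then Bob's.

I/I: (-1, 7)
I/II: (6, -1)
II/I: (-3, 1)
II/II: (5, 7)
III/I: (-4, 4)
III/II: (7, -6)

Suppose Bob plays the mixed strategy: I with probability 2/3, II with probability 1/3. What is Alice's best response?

I

Compute Alice's expected payoff from each pure strategy against the given mix.
I: (2/3)·(-1) + (1/3)·6 = 4/3
II: (2/3)·(-3) + (1/3)·5 = -1/3
III: (2/3)·(-4) + (1/3)·7 = -1/3
Highest expected payoff is 4/3, from I.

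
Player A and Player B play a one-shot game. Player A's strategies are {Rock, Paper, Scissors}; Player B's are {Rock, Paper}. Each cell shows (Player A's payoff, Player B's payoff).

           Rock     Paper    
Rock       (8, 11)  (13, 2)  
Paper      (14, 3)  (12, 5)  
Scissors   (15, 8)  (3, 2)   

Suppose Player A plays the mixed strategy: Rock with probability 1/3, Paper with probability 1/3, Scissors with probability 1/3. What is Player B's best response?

Rock

Compute Player B's expected payoff from each pure strategy against the given mix.
Rock: (1/3)·11 + (1/3)·3 + (1/3)·8 = 22/3
Paper: (1/3)·2 + (1/3)·5 + (1/3)·2 = 3
Highest expected payoff is 22/3, from Rock.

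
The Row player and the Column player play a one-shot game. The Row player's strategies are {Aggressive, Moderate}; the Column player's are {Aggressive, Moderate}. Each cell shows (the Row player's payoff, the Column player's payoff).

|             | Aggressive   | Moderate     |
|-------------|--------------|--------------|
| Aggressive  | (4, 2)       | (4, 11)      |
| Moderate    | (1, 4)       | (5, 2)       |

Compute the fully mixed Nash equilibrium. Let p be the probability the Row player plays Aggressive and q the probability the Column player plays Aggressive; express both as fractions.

p = 2/11, q = 1/4

In a mixed NE each player is indifferent between their pure strategies, so the opponent's mix sets the indifference.
The Column player indifferent between Aggressive and Moderate: p·2 + (1−p)·4 = p·11 + (1−p)·2 ⟹ 4 + (-2)p = 2 + 9p ⟹ p = 2/11.
The Row player indifferent between Aggressive and Moderate: q·4 + (1−q)·4 = q·1 + (1−q)·5 ⟹ 4 + 0q = 5 + (-4)q ⟹ q = 1/4.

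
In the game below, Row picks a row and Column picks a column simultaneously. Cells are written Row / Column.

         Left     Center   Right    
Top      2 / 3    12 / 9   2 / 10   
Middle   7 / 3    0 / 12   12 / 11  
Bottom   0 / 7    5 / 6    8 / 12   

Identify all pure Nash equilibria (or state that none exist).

No pure-strategy Nash equilibrium

Find each player's best response to every opponent strategy; NE are the intersections.
Row's best responses — vs Left: Middle (payoff 7); vs Center: Top (payoff 12); vs Right: Middle (payoff 12).
Column's best responses — vs Top: Right (payoff 10); vs Middle: Center (payoff 12); vs Bottom: Right (payoff 12).
No cell has both players best-responding. For instance, Row's best reply to Center is Top, but against Top Column prefers Right over Center.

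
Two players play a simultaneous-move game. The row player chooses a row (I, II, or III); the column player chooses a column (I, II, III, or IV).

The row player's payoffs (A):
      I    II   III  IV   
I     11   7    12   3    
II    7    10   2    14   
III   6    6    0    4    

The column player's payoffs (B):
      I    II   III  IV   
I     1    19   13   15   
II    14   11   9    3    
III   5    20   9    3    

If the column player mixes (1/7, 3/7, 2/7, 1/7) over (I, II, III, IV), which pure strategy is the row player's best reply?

I

Compute the row player's expected payoff from each pure strategy against the given mix.
I: (1/7)·11 + (3/7)·7 + (2/7)·12 + (1/7)·3 = 59/7
II: (1/7)·7 + (3/7)·10 + (2/7)·2 + (1/7)·14 = 55/7
III: (1/7)·6 + (3/7)·6 + (2/7)·0 + (1/7)·4 = 4
Highest expected payoff is 59/7, from I.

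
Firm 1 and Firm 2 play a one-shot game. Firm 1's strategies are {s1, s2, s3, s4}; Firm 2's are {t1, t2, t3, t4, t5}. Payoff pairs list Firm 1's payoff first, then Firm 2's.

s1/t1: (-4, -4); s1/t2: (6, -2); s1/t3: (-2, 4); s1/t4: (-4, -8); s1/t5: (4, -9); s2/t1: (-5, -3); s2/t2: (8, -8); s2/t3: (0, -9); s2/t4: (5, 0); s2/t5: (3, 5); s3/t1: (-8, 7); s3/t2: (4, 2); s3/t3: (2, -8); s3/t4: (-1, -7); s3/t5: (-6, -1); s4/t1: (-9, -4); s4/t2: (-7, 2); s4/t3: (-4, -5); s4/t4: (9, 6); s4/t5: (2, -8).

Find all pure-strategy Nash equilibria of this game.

(s4, t4)

Find each player's best response to every opponent strategy; NE are the intersections.
Firm 1's best responses — vs t1: s1 (payoff -4); vs t2: s2 (payoff 8); vs t3: s3 (payoff 2); vs t4: s4 (payoff 9); vs t5: s1 (payoff 4).
Firm 2's best responses — vs s1: t3 (payoff 4); vs s2: t5 (payoff 5); vs s3: t1 (payoff 7); vs s4: t4 (payoff 6).
The only mutual best response is (s4, t4); neither player gains by switching there.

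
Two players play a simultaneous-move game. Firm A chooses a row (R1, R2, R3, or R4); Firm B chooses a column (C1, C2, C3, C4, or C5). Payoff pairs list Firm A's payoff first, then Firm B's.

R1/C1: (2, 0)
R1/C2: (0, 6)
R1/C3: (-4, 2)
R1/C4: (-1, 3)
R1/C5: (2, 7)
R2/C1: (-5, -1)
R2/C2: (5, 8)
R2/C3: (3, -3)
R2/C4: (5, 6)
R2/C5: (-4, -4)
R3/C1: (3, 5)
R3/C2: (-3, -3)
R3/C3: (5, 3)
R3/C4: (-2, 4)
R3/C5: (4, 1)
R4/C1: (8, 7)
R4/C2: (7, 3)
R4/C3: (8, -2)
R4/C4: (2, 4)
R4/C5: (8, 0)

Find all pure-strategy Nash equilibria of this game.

(R4, C1)

Find each player's best response to every opponent strategy; NE are the intersections.
Firm A's best responses — vs C1: R4 (payoff 8); vs C2: R4 (payoff 7); vs C3: R4 (payoff 8); vs C4: R2 (payoff 5); vs C5: R4 (payoff 8).
Firm B's best responses — vs R1: C5 (payoff 7); vs R2: C2 (payoff 8); vs R3: C1 (payoff 5); vs R4: C1 (payoff 7).
The only mutual best response is (R4, C1); neither player gains by switching there.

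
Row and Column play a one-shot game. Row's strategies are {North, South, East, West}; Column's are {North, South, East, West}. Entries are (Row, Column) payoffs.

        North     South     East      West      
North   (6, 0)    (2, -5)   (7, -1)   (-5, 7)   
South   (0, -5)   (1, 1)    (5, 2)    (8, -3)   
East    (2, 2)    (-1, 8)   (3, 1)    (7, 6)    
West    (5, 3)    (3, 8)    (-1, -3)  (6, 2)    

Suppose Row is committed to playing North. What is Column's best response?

West

With Row fixed at North, Column's payoffs are: North → 0, South → -5, East → -1, West → 7.
The maximum is 7, achieved by West.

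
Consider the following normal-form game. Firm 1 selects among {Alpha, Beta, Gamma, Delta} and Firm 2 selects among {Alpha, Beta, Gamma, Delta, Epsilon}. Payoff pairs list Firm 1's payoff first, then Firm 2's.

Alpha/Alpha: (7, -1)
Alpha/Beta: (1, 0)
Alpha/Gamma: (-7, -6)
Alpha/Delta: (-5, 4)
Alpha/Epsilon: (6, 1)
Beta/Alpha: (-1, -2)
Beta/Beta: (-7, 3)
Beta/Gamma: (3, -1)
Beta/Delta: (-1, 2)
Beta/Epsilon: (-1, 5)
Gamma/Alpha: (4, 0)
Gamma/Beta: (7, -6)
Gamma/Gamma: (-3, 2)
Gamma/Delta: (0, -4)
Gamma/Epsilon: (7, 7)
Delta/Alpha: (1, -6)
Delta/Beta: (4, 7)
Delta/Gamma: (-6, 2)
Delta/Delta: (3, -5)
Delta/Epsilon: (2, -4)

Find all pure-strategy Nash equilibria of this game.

A profile is a Nash equilibrium when each player is best-responding to the other.
Firm 1's best responses — vs Alpha: Alpha (payoff 7); vs Beta: Gamma (payoff 7); vs Gamma: Beta (payoff 3); vs Delta: Delta (payoff 3); vs Epsilon: Gamma (payoff 7).
Firm 2's best responses — vs Alpha: Delta (payoff 4); vs Beta: Epsilon (payoff 5); vs Gamma: Epsilon (payoff 7); vs Delta: Beta (payoff 7).
The only mutual best response is (Gamma, Epsilon); neither player gains by switching there.

(Gamma, Epsilon)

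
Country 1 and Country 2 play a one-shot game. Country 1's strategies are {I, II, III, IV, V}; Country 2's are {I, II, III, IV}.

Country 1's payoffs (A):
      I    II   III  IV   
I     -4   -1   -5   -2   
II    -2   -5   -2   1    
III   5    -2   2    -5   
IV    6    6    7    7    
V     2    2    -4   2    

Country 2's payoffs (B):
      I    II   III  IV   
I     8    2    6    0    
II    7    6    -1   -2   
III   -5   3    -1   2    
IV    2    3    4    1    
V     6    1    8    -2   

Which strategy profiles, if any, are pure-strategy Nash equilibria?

A profile is a Nash equilibrium when each player is best-responding to the other.
Country 1's best responses — vs I: IV (payoff 6); vs II: IV (payoff 6); vs III: IV (payoff 7); vs IV: IV (payoff 7).
Country 2's best responses — vs I: I (payoff 8); vs II: I (payoff 7); vs III: II (payoff 3); vs IV: III (payoff 4); vs V: III (payoff 8).
The only mutual best response is (IV, III); neither player gains by switching there.

(IV, III)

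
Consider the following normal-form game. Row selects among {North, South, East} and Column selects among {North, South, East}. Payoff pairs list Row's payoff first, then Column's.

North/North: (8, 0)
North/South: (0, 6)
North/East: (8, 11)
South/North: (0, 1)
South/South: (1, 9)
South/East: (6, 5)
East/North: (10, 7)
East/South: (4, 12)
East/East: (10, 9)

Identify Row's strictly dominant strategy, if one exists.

A strategy is strictly dominant if it gives Row a strictly higher payoff than every other strategy, against every choice by the opponent.
East strictly dominates: vs North: 10 > each of {8, 0}; vs South: 4 > each of {0, 1}; vs East: 10 > each of {8, 6}.

East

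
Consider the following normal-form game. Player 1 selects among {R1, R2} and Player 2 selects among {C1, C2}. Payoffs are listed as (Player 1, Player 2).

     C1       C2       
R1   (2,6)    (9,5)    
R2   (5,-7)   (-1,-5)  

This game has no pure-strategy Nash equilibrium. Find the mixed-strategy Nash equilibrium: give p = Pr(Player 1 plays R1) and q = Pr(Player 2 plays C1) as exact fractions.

p = 2/3, q = 10/13

In a mixed NE each player is indifferent between their pure strategies, so the opponent's mix sets the indifference.
Player 2 indifferent between C1 and C2: p·6 + (1−p)·(-7) = p·5 + (1−p)·(-5) ⟹ (-7) + 13p = (-5) + 10p ⟹ p = 2/3.
Player 1 indifferent between R1 and R2: q·2 + (1−q)·9 = q·5 + (1−q)·(-1) ⟹ 9 + (-7)q = (-1) + 6q ⟹ q = 10/13.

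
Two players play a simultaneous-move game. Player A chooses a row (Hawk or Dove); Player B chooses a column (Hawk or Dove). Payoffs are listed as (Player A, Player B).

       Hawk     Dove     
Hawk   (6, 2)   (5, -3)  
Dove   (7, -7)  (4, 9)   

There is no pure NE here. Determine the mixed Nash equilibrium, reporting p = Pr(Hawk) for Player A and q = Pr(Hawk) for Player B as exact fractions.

In a mixed NE each player is indifferent between their pure strategies, so the opponent's mix sets the indifference.
Player B indifferent between Hawk and Dove: p·2 + (1−p)·(-7) = p·(-3) + (1−p)·9 ⟹ (-7) + 9p = 9 + (-12)p ⟹ p = 16/21.
Player A indifferent between Hawk and Dove: q·6 + (1−q)·5 = q·7 + (1−q)·4 ⟹ 5 + 1q = 4 + 3q ⟹ q = 1/2.

p = 16/21, q = 1/2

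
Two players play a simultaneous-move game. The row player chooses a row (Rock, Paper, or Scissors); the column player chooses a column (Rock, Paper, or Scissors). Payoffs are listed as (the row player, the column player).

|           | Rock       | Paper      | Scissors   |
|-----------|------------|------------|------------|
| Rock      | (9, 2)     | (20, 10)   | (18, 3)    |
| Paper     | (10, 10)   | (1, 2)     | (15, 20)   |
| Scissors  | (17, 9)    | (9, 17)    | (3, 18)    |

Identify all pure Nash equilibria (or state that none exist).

Find each player's best response to every opponent strategy; NE are the intersections.
The row player's best responses — vs Rock: Scissors (payoff 17); vs Paper: Rock (payoff 20); vs Scissors: Rock (payoff 18).
The column player's best responses — vs Rock: Paper (payoff 10); vs Paper: Scissors (payoff 20); vs Scissors: Scissors (payoff 18).
The only mutual best response is (Rock, Paper); neither player gains by switching there.

(Rock, Paper)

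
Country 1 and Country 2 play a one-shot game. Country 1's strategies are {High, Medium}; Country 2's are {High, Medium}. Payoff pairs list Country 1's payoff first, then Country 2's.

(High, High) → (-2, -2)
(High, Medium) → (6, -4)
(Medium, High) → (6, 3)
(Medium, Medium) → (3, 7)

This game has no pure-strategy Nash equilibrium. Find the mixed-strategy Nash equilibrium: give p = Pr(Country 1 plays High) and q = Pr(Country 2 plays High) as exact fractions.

Each player's mixing probability is pinned down by making the *other* player indifferent.
Country 2 indifferent between High and Medium: p·(-2) + (1−p)·3 = p·(-4) + (1−p)·7 ⟹ 3 + (-5)p = 7 + (-11)p ⟹ p = 2/3.
Country 1 indifferent between High and Medium: q·(-2) + (1−q)·6 = q·6 + (1−q)·3 ⟹ 6 + (-8)q = 3 + 3q ⟹ q = 3/11.

p = 2/3, q = 3/11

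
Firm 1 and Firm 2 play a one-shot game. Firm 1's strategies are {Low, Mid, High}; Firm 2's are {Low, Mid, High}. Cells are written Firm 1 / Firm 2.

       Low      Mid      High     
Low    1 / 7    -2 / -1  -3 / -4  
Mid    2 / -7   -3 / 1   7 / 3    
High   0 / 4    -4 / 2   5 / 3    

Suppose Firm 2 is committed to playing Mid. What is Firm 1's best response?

Low

With Firm 2 fixed at Mid, Firm 1's payoffs are: Low → -2, Mid → -3, High → -4.
The maximum is -2, achieved by Low.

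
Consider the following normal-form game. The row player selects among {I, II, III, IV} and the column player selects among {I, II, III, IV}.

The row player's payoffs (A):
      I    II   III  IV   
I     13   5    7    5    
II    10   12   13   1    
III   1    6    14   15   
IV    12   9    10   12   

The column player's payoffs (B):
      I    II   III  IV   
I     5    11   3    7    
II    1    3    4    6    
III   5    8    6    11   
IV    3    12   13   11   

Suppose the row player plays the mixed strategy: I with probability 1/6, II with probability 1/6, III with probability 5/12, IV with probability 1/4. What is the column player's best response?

The column player's best reply maximizes expected payoff against the mix.
I: (1/6)·5 + (1/6)·1 + (5/12)·5 + (1/4)·3 = 23/6
II: (1/6)·11 + (1/6)·3 + (5/12)·8 + (1/4)·12 = 26/3
III: (1/6)·3 + (1/6)·4 + (5/12)·6 + (1/4)·13 = 83/12
IV: (1/6)·7 + (1/6)·6 + (5/12)·11 + (1/4)·11 = 19/2
Highest expected payoff is 19/2, from IV.

IV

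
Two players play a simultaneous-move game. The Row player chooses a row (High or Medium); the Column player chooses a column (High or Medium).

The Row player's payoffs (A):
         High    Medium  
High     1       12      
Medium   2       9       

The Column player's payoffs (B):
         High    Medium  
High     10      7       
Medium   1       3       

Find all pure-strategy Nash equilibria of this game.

None

A profile is a Nash equilibrium when each player is best-responding to the other.
The Row player's best responses — vs High: Medium (payoff 2); vs Medium: High (payoff 12).
The Column player's best responses — vs High: High (payoff 10); vs Medium: Medium (payoff 3).
No cell has both players best-responding. For instance, the Row player's best reply to High is Medium, but against Medium the Column player prefers Medium over High.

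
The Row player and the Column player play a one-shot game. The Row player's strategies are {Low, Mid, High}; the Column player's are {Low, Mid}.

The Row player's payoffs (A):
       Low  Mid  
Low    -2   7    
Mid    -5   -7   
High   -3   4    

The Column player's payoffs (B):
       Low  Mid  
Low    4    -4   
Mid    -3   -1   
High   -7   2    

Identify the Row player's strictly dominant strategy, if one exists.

Check whether one of the Row player's strategies beats all alternatives regardless of what the opponent does.
Low strictly dominates: vs Low: -2 > each of {-5, -3}; vs Mid: 7 > each of {-7, 4}.

Low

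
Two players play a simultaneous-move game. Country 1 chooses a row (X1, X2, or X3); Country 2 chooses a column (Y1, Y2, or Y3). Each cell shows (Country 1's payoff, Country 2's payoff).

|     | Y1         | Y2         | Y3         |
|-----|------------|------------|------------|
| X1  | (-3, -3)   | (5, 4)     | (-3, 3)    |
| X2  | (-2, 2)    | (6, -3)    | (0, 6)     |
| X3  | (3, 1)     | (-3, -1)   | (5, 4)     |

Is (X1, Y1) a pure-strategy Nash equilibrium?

No

Holding Country 2 at Y1: Country 1 gets -3 from X1 but could get 3 by switching to X3. Country 1 has a profitable deviation.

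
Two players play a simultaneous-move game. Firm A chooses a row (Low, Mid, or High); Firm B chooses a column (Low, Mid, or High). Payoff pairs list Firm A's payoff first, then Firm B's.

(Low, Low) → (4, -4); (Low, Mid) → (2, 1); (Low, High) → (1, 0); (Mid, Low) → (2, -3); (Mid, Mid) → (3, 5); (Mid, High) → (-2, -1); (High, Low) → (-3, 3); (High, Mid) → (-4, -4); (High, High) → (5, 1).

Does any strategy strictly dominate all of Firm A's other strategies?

A strategy is strictly dominant if it gives Firm A a strictly higher payoff than every other strategy, against every choice by the opponent.
Low is not dominant: against Mid, Mid gives 3 > 2.
Mid is not dominant: against Low, Low gives 4 > 2.
High is not dominant: against Low, Low gives 4 > -3.
No single strategy is best against every opponent action.

None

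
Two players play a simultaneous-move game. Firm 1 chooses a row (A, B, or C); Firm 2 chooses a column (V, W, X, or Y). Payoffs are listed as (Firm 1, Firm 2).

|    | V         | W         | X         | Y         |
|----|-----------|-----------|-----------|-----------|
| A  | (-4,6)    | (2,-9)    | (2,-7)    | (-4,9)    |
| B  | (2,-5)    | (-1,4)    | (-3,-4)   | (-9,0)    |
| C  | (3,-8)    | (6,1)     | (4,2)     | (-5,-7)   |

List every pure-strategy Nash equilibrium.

Find each player's best response to every opponent strategy; NE are the intersections.
Firm 1's best responses — vs V: C (payoff 3); vs W: C (payoff 6); vs X: C (payoff 4); vs Y: A (payoff -4).
Firm 2's best responses — vs A: Y (payoff 9); vs B: W (payoff 4); vs C: X (payoff 2).
Mutual best responses occur at (A, Y) and (C, X); at each, neither player gains by switching.

(A, Y) and (C, X)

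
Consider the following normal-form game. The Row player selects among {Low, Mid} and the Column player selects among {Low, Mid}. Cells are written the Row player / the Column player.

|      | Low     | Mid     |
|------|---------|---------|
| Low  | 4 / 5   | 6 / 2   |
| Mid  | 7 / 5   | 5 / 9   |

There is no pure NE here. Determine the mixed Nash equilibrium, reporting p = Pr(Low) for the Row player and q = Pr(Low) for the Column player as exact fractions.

p = 4/7, q = 1/4

In a mixed NE each player is indifferent between their pure strategies, so the opponent's mix sets the indifference.
The Column player indifferent between Low and Mid: p·5 + (1−p)·5 = p·2 + (1−p)·9 ⟹ 5 + 0p = 9 + (-7)p ⟹ p = 4/7.
The Row player indifferent between Low and Mid: q·4 + (1−q)·6 = q·7 + (1−q)·5 ⟹ 6 + (-2)q = 5 + 2q ⟹ q = 1/4.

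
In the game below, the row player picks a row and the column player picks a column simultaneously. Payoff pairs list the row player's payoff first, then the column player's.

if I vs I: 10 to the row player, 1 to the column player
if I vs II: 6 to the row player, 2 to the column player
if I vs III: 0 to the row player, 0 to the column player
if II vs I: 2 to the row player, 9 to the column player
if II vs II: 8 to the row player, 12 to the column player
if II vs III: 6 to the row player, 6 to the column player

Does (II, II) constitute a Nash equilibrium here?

Yes

Holding the column player at II: the row player gets 8 from II, versus 6 from I. No profitable deviation for the row player.
Holding the row player at II: the column player gets 12 from II, versus 9 from I, 6 from III. No profitable deviation for the column player either.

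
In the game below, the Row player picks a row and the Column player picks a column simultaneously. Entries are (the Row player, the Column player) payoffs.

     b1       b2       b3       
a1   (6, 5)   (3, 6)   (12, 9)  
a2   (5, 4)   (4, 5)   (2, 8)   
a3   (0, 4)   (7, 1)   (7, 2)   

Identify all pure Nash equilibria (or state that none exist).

(a1, b3)

Check mutual best responses: a cell is a NE iff neither player can gain by unilaterally deviating.
The Row player's best responses — vs b1: a1 (payoff 6); vs b2: a3 (payoff 7); vs b3: a1 (payoff 12).
The Column player's best responses — vs a1: b3 (payoff 9); vs a2: b3 (payoff 8); vs a3: b1 (payoff 4).
The only mutual best response is (a1, b3); neither player gains by switching there.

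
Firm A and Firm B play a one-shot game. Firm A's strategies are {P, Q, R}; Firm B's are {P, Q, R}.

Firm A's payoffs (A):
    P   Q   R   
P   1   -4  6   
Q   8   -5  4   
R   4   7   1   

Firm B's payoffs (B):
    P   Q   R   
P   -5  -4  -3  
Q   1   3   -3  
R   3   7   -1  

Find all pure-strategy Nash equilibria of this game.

Find each player's best response to every opponent strategy; NE are the intersections.
Firm A's best responses — vs P: Q (payoff 8); vs Q: R (payoff 7); vs R: P (payoff 6).
Firm B's best responses — vs P: R (payoff -3); vs Q: Q (payoff 3); vs R: Q (payoff 7).
Mutual best responses occur at (P, R) and (R, Q); at each, neither player gains by switching.

(P, R) and (R, Q)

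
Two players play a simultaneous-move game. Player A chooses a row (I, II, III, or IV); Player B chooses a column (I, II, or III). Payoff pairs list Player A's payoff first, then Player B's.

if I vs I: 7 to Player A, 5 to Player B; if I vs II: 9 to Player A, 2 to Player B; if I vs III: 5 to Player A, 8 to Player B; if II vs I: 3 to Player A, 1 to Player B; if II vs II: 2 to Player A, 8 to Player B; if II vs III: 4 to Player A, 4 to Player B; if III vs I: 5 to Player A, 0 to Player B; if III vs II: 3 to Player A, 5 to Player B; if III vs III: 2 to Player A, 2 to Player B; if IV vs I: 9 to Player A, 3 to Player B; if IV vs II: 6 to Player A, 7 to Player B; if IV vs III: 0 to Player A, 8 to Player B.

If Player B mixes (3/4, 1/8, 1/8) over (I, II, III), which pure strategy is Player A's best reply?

IV

Compute Player A's expected payoff from each pure strategy against the given mix.
I: (3/4)·7 + (1/8)·9 + (1/8)·5 = 7
II: (3/4)·3 + (1/8)·2 + (1/8)·4 = 3
III: (3/4)·5 + (1/8)·3 + (1/8)·2 = 35/8
IV: (3/4)·9 + (1/8)·6 + (1/8)·0 = 15/2
Highest expected payoff is 15/2, from IV.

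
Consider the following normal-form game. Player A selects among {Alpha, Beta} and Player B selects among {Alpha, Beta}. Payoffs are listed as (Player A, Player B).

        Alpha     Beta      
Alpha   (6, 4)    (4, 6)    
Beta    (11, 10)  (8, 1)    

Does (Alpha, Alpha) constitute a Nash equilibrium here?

Holding Player B at Alpha: Player A gets 6 from Alpha but could get 11 by switching to Beta. Player A has a profitable deviation.

No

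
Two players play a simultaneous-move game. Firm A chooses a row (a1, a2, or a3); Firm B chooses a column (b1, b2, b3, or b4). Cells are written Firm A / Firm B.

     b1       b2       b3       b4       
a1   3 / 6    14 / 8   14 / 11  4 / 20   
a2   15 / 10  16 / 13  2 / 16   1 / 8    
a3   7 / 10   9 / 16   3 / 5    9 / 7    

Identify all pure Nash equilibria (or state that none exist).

None

A profile is a Nash equilibrium when each player is best-responding to the other.
Firm A's best responses — vs b1: a2 (payoff 15); vs b2: a2 (payoff 16); vs b3: a1 (payoff 14); vs b4: a3 (payoff 9).
Firm B's best responses — vs a1: b4 (payoff 20); vs a2: b3 (payoff 16); vs a3: b2 (payoff 16).
No cell has both players best-responding. For instance, Firm A's best reply to b2 is a2, but against a2 Firm B prefers b3 over b2.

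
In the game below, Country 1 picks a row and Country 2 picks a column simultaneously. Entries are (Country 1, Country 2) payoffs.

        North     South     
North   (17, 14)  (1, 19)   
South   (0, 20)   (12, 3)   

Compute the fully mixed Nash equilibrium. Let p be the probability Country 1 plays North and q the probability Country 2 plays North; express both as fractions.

p = 17/22, q = 11/28

In a mixed NE each player is indifferent between their pure strategies, so the opponent's mix sets the indifference.
Country 2 indifferent between North and South: p·14 + (1−p)·20 = p·19 + (1−p)·3 ⟹ 20 + (-6)p = 3 + 16p ⟹ p = 17/22.
Country 1 indifferent between North and South: q·17 + (1−q)·1 = q·0 + (1−q)·12 ⟹ 1 + 16q = 12 + (-12)q ⟹ q = 11/28.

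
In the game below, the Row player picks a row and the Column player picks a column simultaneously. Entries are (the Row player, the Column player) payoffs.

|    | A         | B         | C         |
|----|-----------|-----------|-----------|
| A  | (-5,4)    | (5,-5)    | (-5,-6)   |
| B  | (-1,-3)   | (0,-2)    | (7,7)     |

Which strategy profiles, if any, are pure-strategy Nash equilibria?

A profile is a Nash equilibrium when each player is best-responding to the other.
The Row player's best responses — vs A: B (payoff -1); vs B: A (payoff 5); vs C: B (payoff 7).
The Column player's best responses — vs A: A (payoff 4); vs B: C (payoff 7).
The only mutual best response is (B, C); neither player gains by switching there.

(B, C)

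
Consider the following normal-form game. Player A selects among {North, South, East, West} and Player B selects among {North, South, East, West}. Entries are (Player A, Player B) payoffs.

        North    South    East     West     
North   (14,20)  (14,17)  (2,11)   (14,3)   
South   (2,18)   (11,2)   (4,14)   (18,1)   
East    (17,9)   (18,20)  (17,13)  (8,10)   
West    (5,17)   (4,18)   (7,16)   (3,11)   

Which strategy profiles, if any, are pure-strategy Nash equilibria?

(East, South)

Find each player's best response to every opponent strategy; NE are the intersections.
Player A's best responses — vs North: East (payoff 17); vs South: East (payoff 18); vs East: East (payoff 17); vs West: South (payoff 18).
Player B's best responses — vs North: North (payoff 20); vs South: North (payoff 18); vs East: South (payoff 20); vs West: South (payoff 18).
The only mutual best response is (East, South); neither player gains by switching there.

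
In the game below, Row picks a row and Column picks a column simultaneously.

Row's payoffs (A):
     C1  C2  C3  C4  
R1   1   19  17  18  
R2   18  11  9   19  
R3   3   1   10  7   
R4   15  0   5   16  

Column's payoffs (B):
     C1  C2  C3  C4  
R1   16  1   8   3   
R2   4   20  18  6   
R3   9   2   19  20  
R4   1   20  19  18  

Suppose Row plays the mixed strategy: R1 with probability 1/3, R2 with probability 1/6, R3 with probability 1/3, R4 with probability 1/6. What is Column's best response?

C3

Compute Column's expected payoff from each pure strategy against the given mix.
C1: (1/3)·16 + (1/6)·4 + (1/3)·9 + (1/6)·1 = 55/6
C2: (1/3)·1 + (1/6)·20 + (1/3)·2 + (1/6)·20 = 23/3
C3: (1/3)·8 + (1/6)·18 + (1/3)·19 + (1/6)·19 = 91/6
C4: (1/3)·3 + (1/6)·6 + (1/3)·20 + (1/6)·18 = 35/3
Highest expected payoff is 91/6, from C3.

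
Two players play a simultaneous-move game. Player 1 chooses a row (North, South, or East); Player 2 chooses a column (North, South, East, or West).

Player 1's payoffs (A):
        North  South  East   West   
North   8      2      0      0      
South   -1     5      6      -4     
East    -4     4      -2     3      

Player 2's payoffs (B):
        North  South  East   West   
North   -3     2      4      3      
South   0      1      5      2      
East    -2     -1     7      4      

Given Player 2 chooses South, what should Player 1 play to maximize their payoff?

With Player 2 fixed at South, Player 1's payoffs are: North → 2, South → 5, East → 4.
The maximum is 5, achieved by South.

South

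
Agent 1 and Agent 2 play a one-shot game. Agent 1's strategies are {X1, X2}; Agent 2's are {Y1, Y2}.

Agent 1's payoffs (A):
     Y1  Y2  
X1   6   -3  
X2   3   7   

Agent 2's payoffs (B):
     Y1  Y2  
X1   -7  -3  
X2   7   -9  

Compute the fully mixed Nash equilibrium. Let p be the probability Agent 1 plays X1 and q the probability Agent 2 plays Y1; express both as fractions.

p = 4/5, q = 10/13

Each player's mixing probability is pinned down by making the *other* player indifferent.
Agent 2 indifferent between Y1 and Y2: p·(-7) + (1−p)·7 = p·(-3) + (1−p)·(-9) ⟹ 7 + (-14)p = (-9) + 6p ⟹ p = 4/5.
Agent 1 indifferent between X1 and X2: q·6 + (1−q)·(-3) = q·3 + (1−q)·7 ⟹ (-3) + 9q = 7 + (-4)q ⟹ q = 10/13.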